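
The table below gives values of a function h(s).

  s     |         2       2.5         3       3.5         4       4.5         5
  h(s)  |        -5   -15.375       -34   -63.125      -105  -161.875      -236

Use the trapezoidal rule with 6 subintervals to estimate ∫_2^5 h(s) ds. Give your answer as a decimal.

-249.9375

Δs = 0.5.
T_6 = (0.5/2)·[(-5) + 2·(-15.375) + 2·(-34) + 2·(-63.125) + 2·(-105) + 2·(-161.875) + (-236)] = -249.9375.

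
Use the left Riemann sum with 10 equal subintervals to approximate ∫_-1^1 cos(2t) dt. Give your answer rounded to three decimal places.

Δt = (1 − (-1))/10 = 0.2.
Left endpoints: -1, -0.8, -0.6, -0.4, -0.2, 0, 0.2, 0.4, 0.6, 0.8.
f(-1) ≈ -0.416, f(-0.8) ≈ -0.029, f(-0.6) ≈ 0.362, f(-0.4) ≈ 0.697, f(-0.2) ≈ 0.921, f(0) ≈ 1.000, f(0.2) ≈ 0.921, f(0.4) ≈ 0.697, f(0.6) ≈ 0.362, f(0.8) ≈ -0.029.
Sum = Δt · [f(-1) + f(-0.8) + f(-0.6) + ...].
Sum ≈ 0.897.

0.897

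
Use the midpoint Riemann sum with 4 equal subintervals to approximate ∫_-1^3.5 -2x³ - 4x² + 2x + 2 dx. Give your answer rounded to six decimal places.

-107.323242

Δx = (3.5 − (-1))/4 = 1.125.
Midpoints: -0.4375, 0.6875, 1.8125, 2.9375.
f(-0.4375) = 1079/2048, f(0.6875) = 1709/2048, f(1.8125) = -39781/2048, f(2.9375) = -158383/2048.
Sum = Δx · [f(-0.4375) + f(0.6875) + f(1.8125) + f(2.9375)].
Sum ≈ -107.323242.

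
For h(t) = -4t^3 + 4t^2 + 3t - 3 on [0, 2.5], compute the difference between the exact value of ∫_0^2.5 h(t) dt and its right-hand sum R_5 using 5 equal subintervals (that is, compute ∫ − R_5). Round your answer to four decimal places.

8.6458

Exact integral: ∫_0^2.5 h(t) dt ≈ -16.354167.
R_5 = -25.
Error ≈ -16.354167 − (-25) ≈ 8.6458.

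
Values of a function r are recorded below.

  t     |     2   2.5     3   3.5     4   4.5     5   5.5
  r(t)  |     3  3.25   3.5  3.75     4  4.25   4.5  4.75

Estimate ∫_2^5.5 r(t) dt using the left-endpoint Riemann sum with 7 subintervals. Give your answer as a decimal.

13.125

Δt = 0.5.
Sum = 0.5·[3 + 3.25 + 3.5 + 3.75 + 4 + 4.25 + 4.5] = 13.125.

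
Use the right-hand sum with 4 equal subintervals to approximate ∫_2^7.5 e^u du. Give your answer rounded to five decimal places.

3313.74408

Δu = (7.5 − 2)/4 = 1.375.
Right endpoints: 3.375, 4.75, 6.125, 7.5.
f(3.375) ≈ 29.22428, f(4.75) ≈ 115.58428, f(6.125) ≈ 457.14471, f(7.5) ≈ 1808.04241.
Sum = Δu · [f(3.375) + f(4.75) + f(6.125) + f(7.5)].
Sum ≈ 3313.74408.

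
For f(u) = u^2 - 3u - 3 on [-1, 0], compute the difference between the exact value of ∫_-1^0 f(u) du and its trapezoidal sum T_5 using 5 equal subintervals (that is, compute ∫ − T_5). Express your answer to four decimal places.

-0.0067

Exact integral: ∫_-1^0 f(u) du ≈ -1.166667.
T_5 = -1.16.
Error ≈ -1.166667 − (-1.16) ≈ -0.0067.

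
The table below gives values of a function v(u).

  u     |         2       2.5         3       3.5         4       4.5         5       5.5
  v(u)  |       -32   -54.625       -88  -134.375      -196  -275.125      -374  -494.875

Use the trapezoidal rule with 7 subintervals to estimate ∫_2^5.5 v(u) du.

-692.78125

Δu = 0.5.
T_7 = (0.5/2)·[(-32) + 2·(-54.625) + 2·(-88) + 2·(-134.375) + 2·(-196) + 2·(-275.125) + 2·(-374) + (-494.875)] = -692.78125.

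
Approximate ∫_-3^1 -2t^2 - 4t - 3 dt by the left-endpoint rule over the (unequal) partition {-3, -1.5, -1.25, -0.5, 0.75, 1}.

-18.375

Subinterval widths: 1.5, 0.25, 0.75, 1.25, 0.25.
Left endpoints: -3, -1.5, -1.25, -0.5, 0.75.
f(-3) = -9, f(-1.5) = -1.5, f(-1.25) = -1.125, f(-0.5) = -1.5, f(0.75) = -7.125.
Sum = Σ Δt_i · f(t_i).
Sum = -18.375.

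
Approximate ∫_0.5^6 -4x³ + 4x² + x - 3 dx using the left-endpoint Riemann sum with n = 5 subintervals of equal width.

-652.3

Δx = (6 − 0.5)/5 = 1.1.
Left endpoints: 0.5, 1.6, 2.7, 3.8, 4.9.
f(0.5) = -2, f(1.6) = -7.544, f(2.7) = -49.872, f(3.8) = -160.928, f(4.9) = -372.656.
Sum = Δx · [f(0.5) + f(1.6) + f(2.7) + f(3.8) + f(4.9)].
Sum = -652.3.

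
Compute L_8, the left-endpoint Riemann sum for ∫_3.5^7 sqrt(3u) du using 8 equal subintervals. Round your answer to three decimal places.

13.529

Δu = (7 − 3.5)/8 = 0.4375.
Left endpoints: 3.5, 3.9375, 4.375, 4.8125, 5.25, 5.6875, 6.125, 6.5625.
f(3.5) ≈ 3.240, f(3.9375) ≈ 3.437, f(4.375) ≈ 3.623, f(4.8125) ≈ 3.800, f(5.25) ≈ 3.969, f(5.6875) ≈ 4.131, f(6.125) ≈ 4.287, f(6.5625) ≈ 4.437.
Sum = Δu · [f(3.5) + f(3.9375) + f(4.375) + ...].
Sum ≈ 13.529.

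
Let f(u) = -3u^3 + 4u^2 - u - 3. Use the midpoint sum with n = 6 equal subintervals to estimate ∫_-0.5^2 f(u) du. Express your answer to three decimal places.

-10.395

Δu = (2 − (-0.5))/6 = 5/12.
Midpoints: -7/24, 0.125, 13/24, 23/24, 1.375, 43/24.
f(-7/24) = -3523/1536, f(0.125) = -1571/512, f(13/24) = -13109/4608, f(23/24) = -4493/1536, f(1.375) = -2361/512, f(43/24) = -42419/4608.
Sum = Δu · [f(-7/24) + f(0.125) + f(13/24) + ...].
Sum ≈ -10.395.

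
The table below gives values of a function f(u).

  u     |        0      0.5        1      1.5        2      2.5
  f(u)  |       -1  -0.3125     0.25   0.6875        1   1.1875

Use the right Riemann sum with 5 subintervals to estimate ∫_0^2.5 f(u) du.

1.40625

Δu = 0.5.
Sum = 0.5·[(-0.3125) + 0.25 + 0.6875 + 1 + 1.1875] = 1.40625.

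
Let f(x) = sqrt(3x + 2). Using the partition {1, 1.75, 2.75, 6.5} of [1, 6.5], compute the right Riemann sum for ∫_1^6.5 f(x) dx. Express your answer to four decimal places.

Subinterval widths: 0.75, 1, 3.75.
Right endpoints: 1.75, 2.75, 6.5.
f(1.75) ≈ 2.6926, f(2.75) ≈ 3.2016, f(6.5) ≈ 4.6368.
Sum = Σ Δx_i · f(x_i).
Sum ≈ 22.6090.

22.6090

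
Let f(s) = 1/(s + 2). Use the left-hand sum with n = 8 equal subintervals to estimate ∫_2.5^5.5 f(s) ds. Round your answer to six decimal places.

0.527862

Δs = (5.5 − 2.5)/8 = 0.375.
Left endpoints: 2.5, 2.875, 3.25, 3.625, 4, 4.375, 4.75, 5.125.
f(2.5) = 2/9, f(2.875) = 8/39, f(3.25) = 4/21, f(3.625) = 8/45, f(4) = 1/6, f(4.375) = 8/51, f(4.75) = 4/27, f(5.125) = 8/57.
Sum = Δs · [f(2.5) + f(2.875) + f(3.25) + ...].
Sum ≈ 0.527862.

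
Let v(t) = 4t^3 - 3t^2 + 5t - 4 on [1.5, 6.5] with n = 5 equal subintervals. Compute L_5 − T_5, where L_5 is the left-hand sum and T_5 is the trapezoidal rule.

L_5 = 1131.25.
T_5 = 1626.25.
L_5 − T_5 = -495.

-495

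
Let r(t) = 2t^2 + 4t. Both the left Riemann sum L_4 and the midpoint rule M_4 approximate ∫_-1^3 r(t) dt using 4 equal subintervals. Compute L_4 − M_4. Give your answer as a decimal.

L_4 = 20.
M_4 = 34.
L_4 − M_4 = -14.

-14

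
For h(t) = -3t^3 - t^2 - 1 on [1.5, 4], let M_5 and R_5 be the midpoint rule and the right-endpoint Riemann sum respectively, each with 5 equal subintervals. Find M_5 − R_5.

M_5 = -209.5703125.
R_5 = -262.5.
M_5 − R_5 = 52.9296875.

52.9296875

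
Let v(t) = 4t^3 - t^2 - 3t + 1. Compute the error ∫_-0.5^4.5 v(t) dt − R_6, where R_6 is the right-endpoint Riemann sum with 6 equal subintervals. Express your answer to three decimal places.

Exact integral: ∫_-0.5^4.5 v(t) dt ≈ 354.58333.
R_6 ≈ 505.39352.
Error ≈ 354.58333 − 505.39352 ≈ -150.810.

-150.810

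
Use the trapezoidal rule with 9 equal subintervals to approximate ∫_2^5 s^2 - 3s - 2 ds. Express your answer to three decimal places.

1.556

Δs = (5 − 2)/9 = 1/3.
f(2) = -4, f(7/3) = -32/9, f(8/3) = -26/9, f(3) = -2, f(10/3) = -8/9, f(11/3) = 4/9, f(4) = 2, f(13/3) = 34/9, f(14/3) = 52/9, f(5) = 8.
T_9 = (Δs/2)·[f(s_0) + 2f(s_1) + ... + 2f(s_{8}) + f(s_9)].
Sum ≈ 1.556.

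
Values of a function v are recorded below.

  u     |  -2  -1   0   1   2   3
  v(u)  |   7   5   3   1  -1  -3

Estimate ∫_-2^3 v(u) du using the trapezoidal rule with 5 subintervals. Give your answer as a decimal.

Δu = 1.
T_5 = (1/2)·[7 + 2·5 + 2·3 + 2·1 + 2·(-1) + (-3)] = 10.

10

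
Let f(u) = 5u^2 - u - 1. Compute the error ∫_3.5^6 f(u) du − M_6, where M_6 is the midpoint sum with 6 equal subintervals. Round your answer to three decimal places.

Exact integral: ∫_3.5^6 f(u) du ≈ 274.16667.
M_6 ≈ 273.98582.
Error ≈ 274.16667 − 273.98582 ≈ 0.181.

0.181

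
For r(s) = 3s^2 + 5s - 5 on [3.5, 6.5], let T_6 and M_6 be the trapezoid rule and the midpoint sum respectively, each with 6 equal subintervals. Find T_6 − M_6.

T_6 = 292.125.
M_6 = 291.5625.
T_6 − M_6 = 0.5625.

0.5625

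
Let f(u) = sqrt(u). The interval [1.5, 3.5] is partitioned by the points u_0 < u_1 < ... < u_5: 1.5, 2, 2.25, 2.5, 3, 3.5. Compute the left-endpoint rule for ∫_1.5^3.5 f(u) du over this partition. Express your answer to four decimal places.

Subinterval widths: 0.5, 0.25, 0.25, 0.5, 0.5.
Left endpoints: 1.5, 2, 2.25, 2.5, 3.
f(1.5) ≈ 1.2247, f(2) ≈ 1.4142, f(2.25) ≈ 1.5000, f(2.5) ≈ 1.5811, f(3) ≈ 1.7321.
Sum = Σ Δu_i · f(u_i).
Sum ≈ 2.9975.

2.9975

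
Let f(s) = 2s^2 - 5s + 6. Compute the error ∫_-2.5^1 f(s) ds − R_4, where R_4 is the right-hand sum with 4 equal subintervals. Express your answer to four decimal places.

11.3568

Exact integral: ∫_-2.5^1 f(s) ds ≈ 45.208333.
R_4 = 33.8515625.
Error ≈ 45.208333 − 33.8515625 ≈ 11.3568.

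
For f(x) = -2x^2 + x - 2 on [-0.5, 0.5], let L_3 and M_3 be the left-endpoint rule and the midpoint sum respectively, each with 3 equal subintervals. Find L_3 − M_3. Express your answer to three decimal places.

L_3 ≈ -2.37037.
M_3 ≈ -2.14815.
L_3 − M_3 ≈ -0.222.

-0.222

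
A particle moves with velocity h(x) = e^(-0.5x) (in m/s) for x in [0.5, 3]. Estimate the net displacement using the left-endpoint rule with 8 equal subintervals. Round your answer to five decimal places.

Δx = (3 − 0.5)/8 = 0.3125.
Left endpoints: 0.5, 0.8125, 1.125, 1.4375, 1.75, 2.0625, 2.375, 2.6875.
h(0.5) ≈ 0.77880, h(0.8125) ≈ 0.66614, h(1.125) ≈ 0.56978, h(1.4375) ≈ 0.48736, h(1.75) ≈ 0.41686, h(2.0625) ≈ 0.35656, h(2.375) ≈ 0.30498, h(2.6875) ≈ 0.26087.
Sum = Δx · [h(0.5) + h(0.8125) + h(1.125) + ...].
Sum ≈ 1.20042.

1.20042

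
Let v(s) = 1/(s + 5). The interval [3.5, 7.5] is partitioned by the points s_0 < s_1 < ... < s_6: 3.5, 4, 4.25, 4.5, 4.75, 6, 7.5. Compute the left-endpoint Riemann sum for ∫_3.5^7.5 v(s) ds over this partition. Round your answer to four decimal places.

Subinterval widths: 0.5, 0.25, 0.25, 0.25, 1.25, 1.5.
Left endpoints: 3.5, 4, 4.25, 4.5, 4.75, 6.
v(3.5) = 2/17, v(4) = 1/9, v(4.25) = 4/37, v(4.5) = 2/19, v(4.75) = 4/39, v(6) = 1/11.
Sum = Σ Δs_i · v(s_i).
Sum ≈ 0.4045.

0.4045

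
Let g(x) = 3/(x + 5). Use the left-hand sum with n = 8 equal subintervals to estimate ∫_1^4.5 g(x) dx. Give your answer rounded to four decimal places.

1.4197

Δx = (4.5 − 1)/8 = 0.4375.
Left endpoints: 1, 1.4375, 1.875, 2.3125, 2.75, 3.1875, 3.625, 4.0625.
g(1) = 0.5, g(1.4375) = 48/103, g(1.875) = 24/55, g(2.3125) = 16/39, g(2.75) = 12/31, g(3.1875) = 48/131, g(3.625) = 8/23, g(4.0625) = 48/145.
Sum = Δx · [g(1) + g(1.4375) + g(1.875) + ...].
Sum ≈ 1.4197.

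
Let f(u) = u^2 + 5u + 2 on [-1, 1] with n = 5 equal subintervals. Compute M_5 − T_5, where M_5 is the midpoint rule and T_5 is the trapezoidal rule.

-0.08

M_5 = 4.64.
T_5 = 4.72.
M_5 − T_5 = -0.08.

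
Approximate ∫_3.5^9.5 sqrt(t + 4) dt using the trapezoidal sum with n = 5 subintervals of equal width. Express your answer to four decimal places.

Δt = (9.5 − 3.5)/5 = 1.2.
f(3.5) ≈ 2.7386, f(4.7) ≈ 2.9496, f(5.9) ≈ 3.1464, f(7.1) ≈ 3.3317, f(8.3) ≈ 3.5071, f(9.5) ≈ 3.6742.
T_5 = (Δt/2)·[f(t_0) + 2f(t_1) + ... + 2f(t_{4}) + f(t_5)].
Sum ≈ 19.3695.

19.3695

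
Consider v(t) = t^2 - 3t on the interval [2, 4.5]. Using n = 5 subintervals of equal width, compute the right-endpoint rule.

5.625

Δt = (4.5 − 2)/5 = 0.5.
Right endpoints: 2.5, 3, 3.5, 4, 4.5.
v(2.5) = -1.25, v(3) = 0, v(3.5) = 1.75, v(4) = 4, v(4.5) = 6.75.
Sum = Δt · [v(2.5) + v(3) + v(3.5) + v(4) + v(4.5)].
Sum = 5.625.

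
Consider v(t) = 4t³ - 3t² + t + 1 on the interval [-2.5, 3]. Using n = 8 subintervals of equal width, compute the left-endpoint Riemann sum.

-51.4765625

Δt = (3 − (-2.5))/8 = 0.6875.
Left endpoints: -2.5, -1.8125, -1.125, -0.4375, 0.25, 0.9375, 1.625, 2.3125.
v(-2.5) = -82.75, v(-1.8125) = -35313/1024, v(-1.125) = -9.6171875, v(-0.4375) = -355/1024, v(0.25) = 1.125, v(0.9375) = 2659/1024, v(1.625) = 11.8671875, v(2.3125) = 37617/1024.
Sum = Δt · [v(-2.5) + v(-1.8125) + v(-1.125) + ...].
Sum = -51.4765625.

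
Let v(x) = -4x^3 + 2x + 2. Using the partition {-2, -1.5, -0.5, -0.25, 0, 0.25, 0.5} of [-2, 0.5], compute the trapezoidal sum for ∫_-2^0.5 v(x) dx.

Subinterval widths: 0.5, 1, 0.25, 0.25, 0.25, 0.25.
v(-2) = 30, v(-1.5) = 12.5, v(-0.5) = 1.5, v(-0.25) = 1.5625, v(0) = 2, v(0.25) = 2.4375, v(0.5) = 2.5.
On each subinterval the trapezoid contributes (Δx_i/2)·[v(x_{i-1}) + v(x_i)].
Sum = 19.625.

19.625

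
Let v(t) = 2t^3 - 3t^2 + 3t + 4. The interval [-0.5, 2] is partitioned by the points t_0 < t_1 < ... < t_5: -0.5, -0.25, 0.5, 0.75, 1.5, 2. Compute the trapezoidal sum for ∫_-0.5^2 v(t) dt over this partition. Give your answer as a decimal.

Subinterval widths: 0.25, 0.75, 0.25, 0.75, 0.5.
v(-0.5) = 1.5, v(-0.25) = 3.03125, v(0.5) = 5, v(0.75) = 5.40625, v(1.5) = 8.5, v(2) = 14.
On each subinterval the trapezoid contributes (Δt_i/2)·[v(t_{i-1}) + v(t_i)].
Sum = 15.71875.

15.71875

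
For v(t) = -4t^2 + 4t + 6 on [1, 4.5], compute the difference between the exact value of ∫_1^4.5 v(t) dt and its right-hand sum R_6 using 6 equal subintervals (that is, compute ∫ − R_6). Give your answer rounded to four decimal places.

Exact integral: ∫_1^4.5 v(t) dt ≈ -60.666667.
R_6 ≈ -79.835648.
Error ≈ -60.666667 − (-79.835648) ≈ 19.1690.

19.1690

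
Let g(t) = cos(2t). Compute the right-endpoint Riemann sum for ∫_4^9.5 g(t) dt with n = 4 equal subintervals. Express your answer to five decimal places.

Δt = (9.5 − 4)/4 = 1.375.
Right endpoints: 5.375, 6.75, 8.125, 9.5.
g(5.375) ≈ -0.24311, g(6.75) ≈ 0.59492, g(8.125) ≈ -0.85666, g(9.5) ≈ 0.98870.
Sum = Δt · [g(5.375) + g(6.75) + g(8.125) + g(9.5)].
Sum ≈ 0.66530.

0.66530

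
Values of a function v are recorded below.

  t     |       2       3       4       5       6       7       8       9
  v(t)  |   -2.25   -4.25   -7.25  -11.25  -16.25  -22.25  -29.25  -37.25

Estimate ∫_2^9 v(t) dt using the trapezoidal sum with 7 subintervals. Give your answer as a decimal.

-110.25

Δt = 1.
T_7 = (1/2)·[(-2.25) + 2·(-4.25) + 2·(-7.25) + 2·(-11.25) + 2·(-16.25) + 2·(-22.25) + 2·(-29.25) + (-37.25)] = -110.25.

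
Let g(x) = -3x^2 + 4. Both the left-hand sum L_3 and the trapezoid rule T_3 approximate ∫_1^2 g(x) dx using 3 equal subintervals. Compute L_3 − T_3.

L_3 ≈ -1.55556.
T_3 ≈ -3.05556.
L_3 − T_3 = 1.5.

1.5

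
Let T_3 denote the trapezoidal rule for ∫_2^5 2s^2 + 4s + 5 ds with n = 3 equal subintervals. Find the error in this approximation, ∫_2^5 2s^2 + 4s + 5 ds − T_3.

Exact integral: ∫_2^5 f(s) ds = 135.
T_3 = 136.
Error = 135 − 136 = -1.

-1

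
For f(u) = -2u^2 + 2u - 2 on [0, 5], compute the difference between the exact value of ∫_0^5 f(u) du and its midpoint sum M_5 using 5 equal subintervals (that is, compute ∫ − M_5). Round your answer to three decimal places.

Exact integral: ∫_0^5 f(u) du ≈ -68.33333.
M_5 = -67.5.
Error ≈ -68.33333 − (-67.5) ≈ -0.833.

-0.833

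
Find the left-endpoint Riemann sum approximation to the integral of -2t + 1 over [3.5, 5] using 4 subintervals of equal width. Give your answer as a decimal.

Δt = (5 − 3.5)/4 = 0.375.
Left endpoints: 3.5, 3.875, 4.25, 4.625.
f(3.5) = -6, f(3.875) = -6.75, f(4.25) = -7.5, f(4.625) = -8.25.
Sum = Δt · [f(3.5) + f(3.875) + f(4.25) + f(4.625)].
Sum = -10.6875.

-10.6875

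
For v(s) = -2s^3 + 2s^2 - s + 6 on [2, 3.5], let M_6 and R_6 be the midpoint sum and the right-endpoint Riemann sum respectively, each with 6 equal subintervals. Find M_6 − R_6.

M_6 = -38.79296875.
R_6 = -45.9765625.
M_6 − R_6 = 7.18359375.

7.18359375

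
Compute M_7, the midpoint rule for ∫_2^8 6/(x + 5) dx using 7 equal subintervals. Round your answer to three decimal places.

3.712

Δx = (8 − 2)/7 = 6/7.
Midpoints: 17/7, 23/7, 29/7, 5, 41/7, 47/7, 53/7.
f(17/7) = 21/26, f(23/7) = 21/29, f(29/7) = 0.65625, f(5) = 0.6, f(41/7) = 21/38, f(47/7) = 21/41, f(53/7) = 21/44.
Sum = Δx · [f(17/7) + f(23/7) + f(29/7) + ...].
Sum ≈ 3.712.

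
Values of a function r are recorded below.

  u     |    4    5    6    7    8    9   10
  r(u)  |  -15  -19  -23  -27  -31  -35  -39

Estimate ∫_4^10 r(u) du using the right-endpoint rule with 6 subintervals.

Δu = 1.
Sum = 1·[(-19) + (-23) + (-27) + (-31) + (-35) + (-39)] = -174.

-174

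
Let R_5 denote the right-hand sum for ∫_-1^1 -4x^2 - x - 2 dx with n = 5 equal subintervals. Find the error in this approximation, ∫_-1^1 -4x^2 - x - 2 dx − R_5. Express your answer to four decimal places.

0.6133

Exact integral: ∫_-1^1 f(x) dx ≈ -6.666667.
R_5 = -7.28.
Error ≈ -6.666667 − (-7.28) ≈ 0.6133.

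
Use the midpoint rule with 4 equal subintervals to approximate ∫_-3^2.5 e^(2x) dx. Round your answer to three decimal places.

Δx = (2.5 − (-3))/4 = 1.375.
Midpoints: -2.3125, -0.9375, 0.4375, 1.8125.
f(-2.3125) ≈ 0.010, f(-0.9375) ≈ 0.153, f(0.4375) ≈ 2.399, f(1.8125) ≈ 37.525.
Sum = Δx · [f(-2.3125) + f(-0.9375) + f(0.4375) + f(1.8125)].
Sum ≈ 55.119.

55.119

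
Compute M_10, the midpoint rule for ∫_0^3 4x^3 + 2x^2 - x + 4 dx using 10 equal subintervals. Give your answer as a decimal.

106.05

Δx = (3 − 0)/10 = 0.3.
Midpoints: 0.15, 0.45, 0.75, 1.05, 1.35, 1.65, 1.95, 2.25, 2.55, 2.85.
f(0.15) = 3.9085, f(0.45) = 4.3195, f(0.75) = 6.0625, f(1.05) = 9.7855, f(1.35) = 16.1365, f(1.65) = 25.7635, f(1.95) = 39.3145, f(2.25) = 57.4375, f(2.55) = 80.7805, f(2.85) = 109.9915.
Sum = Δx · [f(0.15) + f(0.45) + f(0.75) + ...].
Sum = 106.05.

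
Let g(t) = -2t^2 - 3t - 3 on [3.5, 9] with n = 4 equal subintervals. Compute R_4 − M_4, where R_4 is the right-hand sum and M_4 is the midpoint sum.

R_4 = -686.3828125.
M_4 = -575.30859375.
R_4 − M_4 = -111.07421875.

-111.07421875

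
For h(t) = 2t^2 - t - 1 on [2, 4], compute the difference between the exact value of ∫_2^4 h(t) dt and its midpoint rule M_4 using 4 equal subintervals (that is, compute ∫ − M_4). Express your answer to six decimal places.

0.083333

Exact integral: ∫_2^4 h(t) dt ≈ 29.33333333.
M_4 = 29.25.
Error ≈ 29.33333333 − 29.25 ≈ 0.083333.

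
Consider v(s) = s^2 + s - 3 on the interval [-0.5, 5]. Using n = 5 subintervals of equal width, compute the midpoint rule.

37.02875

Δs = (5 − (-0.5))/5 = 1.1.
Midpoints: 0.05, 1.15, 2.25, 3.35, 4.45.
v(0.05) = -2.9475, v(1.15) = -0.5275, v(2.25) = 4.3125, v(3.35) = 11.5725, v(4.45) = 21.2525.
Sum = Δs · [v(0.05) + v(1.15) + v(2.25) + v(3.35) + v(4.45)].
Sum = 37.02875.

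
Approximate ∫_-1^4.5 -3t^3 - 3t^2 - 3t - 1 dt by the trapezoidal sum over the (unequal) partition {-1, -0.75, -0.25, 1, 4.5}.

-633.625

Subinterval widths: 0.25, 0.5, 1.25, 3.5.
f(-1) = 2, f(-0.75) = 0.828125, f(-0.25) = -0.390625, f(1) = -10, f(4.5) = -348.625.
On each subinterval the trapezoid contributes (Δt_i/2)·[f(t_{i-1}) + f(t_i)].
Sum = -633.625.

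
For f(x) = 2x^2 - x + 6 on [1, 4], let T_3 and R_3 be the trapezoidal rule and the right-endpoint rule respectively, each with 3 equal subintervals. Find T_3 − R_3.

T_3 = 53.5.
R_3 = 67.
T_3 − R_3 = -13.5.

-13.5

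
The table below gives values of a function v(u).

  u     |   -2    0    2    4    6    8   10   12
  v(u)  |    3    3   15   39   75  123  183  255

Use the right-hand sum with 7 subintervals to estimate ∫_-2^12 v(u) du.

1386

Δu = 2.
Sum = 2·[3 + 15 + 39 + 75 + 123 + 183 + 255] = 1386.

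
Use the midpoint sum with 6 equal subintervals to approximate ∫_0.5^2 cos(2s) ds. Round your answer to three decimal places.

-0.808

Δs = (2 − 0.5)/6 = 0.25.
Midpoints: 0.625, 0.875, 1.125, 1.375, 1.625, 1.875.
f(0.625) ≈ 0.315, f(0.875) ≈ -0.178, f(1.125) ≈ -0.628, f(1.375) ≈ -0.924, f(1.625) ≈ -0.994, f(1.875) ≈ -0.821.
Sum = Δs · [f(0.625) + f(0.875) + f(1.125) + ...].
Sum ≈ -0.808.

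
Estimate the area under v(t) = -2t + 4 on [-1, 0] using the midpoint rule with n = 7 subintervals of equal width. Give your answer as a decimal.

Δt = (0 − (-1))/7 = 1/7.
Midpoints: -13/14, -11/14, -9/14, -0.5, -5/14, -3/14, -1/14.
v(-13/14) = 41/7, v(-11/14) = 39/7, v(-9/14) = 37/7, v(-0.5) = 5, v(-5/14) = 33/7, v(-3/14) = 31/7, v(-1/14) = 29/7.
Sum = Δt · [v(-13/14) + v(-11/14) + v(-9/14) + ...].
Sum = 5.

5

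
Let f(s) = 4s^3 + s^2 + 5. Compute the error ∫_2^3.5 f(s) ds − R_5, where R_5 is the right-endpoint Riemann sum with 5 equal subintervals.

-22.9275

Exact integral: ∫_2^3.5 f(s) ds = 153.1875.
R_5 = 176.115.
Error = 153.1875 − 176.115 = -22.9275.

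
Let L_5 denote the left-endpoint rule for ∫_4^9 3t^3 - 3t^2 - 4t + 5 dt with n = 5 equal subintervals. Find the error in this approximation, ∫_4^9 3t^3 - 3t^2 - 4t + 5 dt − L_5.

843.75

Exact integral: ∫_4^9 f(t) dt = 3958.75.
L_5 = 3115.
Error = 3958.75 − 3115 = 843.75.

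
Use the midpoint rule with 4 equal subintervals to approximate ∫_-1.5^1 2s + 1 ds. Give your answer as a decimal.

Δs = (1 − (-1.5))/4 = 0.625.
Midpoints: -1.1875, -0.5625, 0.0625, 0.6875.
f(-1.1875) = -1.375, f(-0.5625) = -0.125, f(0.0625) = 1.125, f(0.6875) = 2.375.
Sum = Δs · [f(-1.1875) + f(-0.5625) + f(0.0625) + f(0.6875)].
Sum = 1.25.

1.25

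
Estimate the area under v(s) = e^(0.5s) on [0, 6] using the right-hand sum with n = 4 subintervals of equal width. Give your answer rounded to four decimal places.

Δs = (6 − 0)/4 = 1.5.
Right endpoints: 1.5, 3, 4.5, 6.
v(1.5) ≈ 2.1170, v(3) ≈ 4.4817, v(4.5) ≈ 9.4877, v(6) ≈ 20.0855.
Sum = Δs · [v(1.5) + v(3) + v(4.5) + v(6)].
Sum ≈ 54.2579.

54.2579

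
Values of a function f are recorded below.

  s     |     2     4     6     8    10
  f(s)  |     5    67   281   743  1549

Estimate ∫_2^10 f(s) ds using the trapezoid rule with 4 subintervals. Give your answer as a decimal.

3736

Δs = 2.
T_4 = (2/2)·[5 + 2·67 + 2·281 + 2·743 + 1549] = 3736.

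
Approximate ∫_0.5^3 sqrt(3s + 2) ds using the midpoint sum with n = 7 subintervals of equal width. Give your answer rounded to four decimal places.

Δs = (3 − 0.5)/7 = 5/14.
Midpoints: 19/28, 29/28, 39/28, 1.75, 59/28, 69/28, 79/28.
f(19/28) ≈ 2.0089, f(29/28) ≈ 2.2599, f(39/28) ≈ 2.4857, f(1.75) ≈ 2.6926, f(59/28) ≈ 2.8847, f(69/28) ≈ 3.0648, f(79/28) ≈ 3.2349.
Sum = Δs · [f(19/28) + f(29/28) + f(39/28) + ...].
Sum ≈ 6.6541.

6.6541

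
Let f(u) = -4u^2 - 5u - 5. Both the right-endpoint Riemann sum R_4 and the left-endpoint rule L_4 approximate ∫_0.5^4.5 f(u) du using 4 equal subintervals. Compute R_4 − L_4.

R_4 = -244.
L_4 = -144.
R_4 − L_4 = -100.

-100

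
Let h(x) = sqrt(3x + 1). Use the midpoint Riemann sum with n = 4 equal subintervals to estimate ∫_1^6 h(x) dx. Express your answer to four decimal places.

16.6521

Δx = (6 − 1)/4 = 1.25.
Midpoints: 1.625, 2.875, 4.125, 5.375.
h(1.625) ≈ 2.4238, h(2.875) ≈ 3.1024, h(4.125) ≈ 3.6572, h(5.375) ≈ 4.1382.
Sum = Δx · [h(1.625) + h(2.875) + h(4.125) + h(5.375)].
Sum ≈ 16.6521.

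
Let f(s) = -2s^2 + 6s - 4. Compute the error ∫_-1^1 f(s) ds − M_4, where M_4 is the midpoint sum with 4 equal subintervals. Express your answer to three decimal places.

-0.083

Exact integral: ∫_-1^1 f(s) ds ≈ -9.33333.
M_4 = -9.25.
Error ≈ -9.33333 − (-9.25) ≈ -0.083.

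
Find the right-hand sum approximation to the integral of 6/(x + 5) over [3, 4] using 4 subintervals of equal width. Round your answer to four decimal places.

0.6964

Δx = (4 − 3)/4 = 0.25.
Right endpoints: 3.25, 3.5, 3.75, 4.
f(3.25) = 8/11, f(3.5) = 12/17, f(3.75) = 24/35, f(4) = 2/3.
Sum = Δx · [f(3.25) + f(3.5) + f(3.75) + f(4)].
Sum ≈ 0.6964.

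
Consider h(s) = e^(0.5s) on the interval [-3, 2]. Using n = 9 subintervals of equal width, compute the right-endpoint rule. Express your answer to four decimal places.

5.7154

Δs = (2 − (-3))/9 = 5/9.
Right endpoints: -22/9, -17/9, -4/3, -7/9, -2/9, 1/3, 8/9, 13/9, 2.
h(-22/9) ≈ 0.2946, h(-17/9) ≈ 0.3889, h(-4/3) ≈ 0.5134, h(-7/9) ≈ 0.6778, h(-2/9) ≈ 0.8948, h(1/3) ≈ 1.1814, h(8/9) ≈ 1.5596, h(13/9) ≈ 2.0590, h(2) ≈ 2.7183.
Sum = Δs · [h(-22/9) + h(-17/9) + h(-4/3) + ...].
Sum ≈ 5.7154.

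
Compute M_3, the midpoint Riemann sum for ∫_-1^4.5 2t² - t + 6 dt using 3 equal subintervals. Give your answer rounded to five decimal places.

81.71065

Δt = (4.5 − (-1))/3 = 11/6.
Midpoints: -1/12, 1.75, 43/12.
f(-1/12) = 439/72, f(1.75) = 10.375, f(43/12) = 2023/72.
Sum = Δt · [f(-1/12) + f(1.75) + f(43/12)].
Sum ≈ 81.71065.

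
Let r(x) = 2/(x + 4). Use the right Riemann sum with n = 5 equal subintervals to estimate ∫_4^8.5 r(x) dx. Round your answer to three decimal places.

0.853

Δx = (8.5 − 4)/5 = 0.9.
Right endpoints: 4.9, 5.8, 6.7, 7.6, 8.5.
r(4.9) = 20/89, r(5.8) = 10/49, r(6.7) = 20/107, r(7.6) = 5/29, r(8.5) = 0.16.
Sum = Δx · [r(4.9) + r(5.8) + r(6.7) + r(7.6) + r(8.5)].
Sum ≈ 0.853.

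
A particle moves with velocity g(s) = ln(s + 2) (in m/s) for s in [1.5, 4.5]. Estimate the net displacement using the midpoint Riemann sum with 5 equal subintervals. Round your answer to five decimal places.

4.78402

Δs = (4.5 − 1.5)/5 = 0.6.
Midpoints: 1.8, 2.4, 3, 3.6, 4.2.
g(1.8) ≈ 1.33500, g(2.4) ≈ 1.48160, g(3) ≈ 1.60944, g(3.6) ≈ 1.72277, g(4.2) ≈ 1.82455.
Sum = Δs · [g(1.8) + g(2.4) + g(3) + g(3.6) + g(4.2)].
Sum ≈ 4.78402.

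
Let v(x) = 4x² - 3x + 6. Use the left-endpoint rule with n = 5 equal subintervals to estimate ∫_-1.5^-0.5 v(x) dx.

Δx = (-0.5 − (-1.5))/5 = 0.2.
Left endpoints: -1.5, -1.3, -1.1, -0.9, -0.7.
v(-1.5) = 19.5, v(-1.3) = 16.66, v(-1.1) = 14.14, v(-0.9) = 11.94, v(-0.7) = 10.06.
Sum = Δx · [v(-1.5) + v(-1.3) + v(-1.1) + v(-0.9) + v(-0.7)].
Sum = 14.46.

14.46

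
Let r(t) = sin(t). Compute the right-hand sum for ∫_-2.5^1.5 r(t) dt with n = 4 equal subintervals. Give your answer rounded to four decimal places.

0.0000

Δt = (1.5 − (-2.5))/4 = 1.
Right endpoints: -1.5, -0.5, 0.5, 1.5.
r(-1.5) ≈ -0.9975, r(-0.5) ≈ -0.4794, r(0.5) ≈ 0.4794, r(1.5) ≈ 0.9975.
Sum = Δt · [r(-1.5) + r(-0.5) + r(0.5) + r(1.5)].
Sum ≈ 0.0000.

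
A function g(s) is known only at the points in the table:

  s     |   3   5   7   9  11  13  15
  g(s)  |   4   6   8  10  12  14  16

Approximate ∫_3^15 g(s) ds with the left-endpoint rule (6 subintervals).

Δs = 2.
Sum = 2·[4 + 6 + 8 + 10 + 12 + 14] = 108.

108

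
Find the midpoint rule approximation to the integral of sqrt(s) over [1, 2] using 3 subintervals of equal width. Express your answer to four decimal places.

Δs = (2 − 1)/3 = 1/3.
Midpoints: 7/6, 1.5, 11/6.
f(7/6) ≈ 1.0801, f(1.5) ≈ 1.2247, f(11/6) ≈ 1.3540.
Sum = Δs · [f(7/6) + f(1.5) + f(11/6)].
Sum ≈ 1.2196.

1.2196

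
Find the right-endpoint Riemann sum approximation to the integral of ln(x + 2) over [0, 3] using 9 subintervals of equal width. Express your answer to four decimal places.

3.8108

Δx = (3 − 0)/9 = 1/3.
Right endpoints: 1/3, 2/3, 1, 4/3, 5/3, 2, 7/3, 8/3, 3.
f(1/3) ≈ 0.8473, f(2/3) ≈ 0.9808, f(1) ≈ 1.0986, f(4/3) ≈ 1.2040, f(5/3) ≈ 1.2993, f(2) ≈ 1.3863, f(7/3) ≈ 1.4663, f(8/3) ≈ 1.5404, f(3) ≈ 1.6094.
Sum = Δx · [f(1/3) + f(2/3) + f(1) + ...].
Sum ≈ 3.8108.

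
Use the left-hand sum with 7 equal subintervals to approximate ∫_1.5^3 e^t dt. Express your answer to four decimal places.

13.9917

Δt = (3 − 1.5)/7 = 3/14.
Left endpoints: 1.5, 12/7, 27/14, 15/7, 33/14, 18/7, 39/14.
f(1.5) ≈ 4.4817, f(12/7) ≈ 5.5527, f(27/14) ≈ 6.8797, f(15/7) ≈ 8.5238, f(33/14) ≈ 10.5607, f(18/7) ≈ 13.0845, f(39/14) ≈ 16.2114.
Sum = Δt · [f(1.5) + f(12/7) + f(27/14) + ...].
Sum ≈ 13.9917.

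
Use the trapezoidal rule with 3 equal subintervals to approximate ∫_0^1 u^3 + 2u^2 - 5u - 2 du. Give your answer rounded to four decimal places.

-3.5185

Δu = (1 − 0)/3 = 1/3.
f(0) = -2, f(1/3) = -92/27, f(2/3) = -112/27, f(1) = -4.
T_3 = (Δu/2)·[f(u_0) + 2f(u_1) + 2f(u_2) + f(u_3)].
Sum ≈ -3.5185.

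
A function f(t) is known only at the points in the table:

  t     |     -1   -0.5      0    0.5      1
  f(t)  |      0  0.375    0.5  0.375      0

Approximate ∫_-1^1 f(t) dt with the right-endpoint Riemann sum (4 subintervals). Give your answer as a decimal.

0.625

Δt = 0.5.
Sum = 0.5·[0.375 + 0.5 + 0.375 + 0] = 0.625.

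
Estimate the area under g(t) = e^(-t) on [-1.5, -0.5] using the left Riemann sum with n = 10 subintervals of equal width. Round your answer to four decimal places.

2.9770

Δt = (-0.5 − (-1.5))/10 = 0.1.
Left endpoints: -1.5, -1.4, -1.3, -1.2, -1.1, -1, -0.9, -0.8, -0.7, -0.6.
g(-1.5) ≈ 4.4817, g(-1.4) ≈ 4.0552, g(-1.3) ≈ 3.6693, g(-1.2) ≈ 3.3201, g(-1.1) ≈ 3.0042, g(-1) ≈ 2.7183, g(-0.9) ≈ 2.4596, g(-0.8) ≈ 2.2255, g(-0.7) ≈ 2.0138, g(-0.6) ≈ 1.8221.
Sum = Δt · [g(-1.5) + g(-1.4) + g(-1.3) + ...].
Sum ≈ 2.9770.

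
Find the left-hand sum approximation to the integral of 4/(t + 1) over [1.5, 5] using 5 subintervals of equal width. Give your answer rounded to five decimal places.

3.84995

Δt = (5 − 1.5)/5 = 0.7.
Left endpoints: 1.5, 2.2, 2.9, 3.6, 4.3.
f(1.5) = 1.6, f(2.2) = 1.25, f(2.9) = 40/39, f(3.6) = 20/23, f(4.3) = 40/53.
Sum = Δt · [f(1.5) + f(2.2) + f(2.9) + f(3.6) + f(4.3)].
Sum ≈ 3.84995.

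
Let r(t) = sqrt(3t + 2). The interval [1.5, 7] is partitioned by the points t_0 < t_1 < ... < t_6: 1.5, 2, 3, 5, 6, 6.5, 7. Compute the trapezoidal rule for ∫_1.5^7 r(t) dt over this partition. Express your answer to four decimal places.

20.7898

Subinterval widths: 0.5, 1, 2, 1, 0.5, 0.5.
r(1.5) ≈ 2.5495, r(2) ≈ 2.8284, r(3) ≈ 3.3166, r(5) ≈ 4.1231, r(6) ≈ 4.4721, r(6.5) ≈ 4.6368, r(7) ≈ 4.7958.
On each subinterval the trapezoid contributes (Δt_i/2)·[r(t_{i-1}) + r(t_i)].
Sum ≈ 20.7898.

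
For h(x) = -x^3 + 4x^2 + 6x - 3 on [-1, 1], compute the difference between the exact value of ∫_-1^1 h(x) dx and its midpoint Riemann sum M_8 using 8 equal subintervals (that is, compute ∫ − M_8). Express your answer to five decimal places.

Exact integral: ∫_-1^1 h(x) dx ≈ -3.3333333.
M_8 = -3.375.
Error ≈ -3.3333333 − (-3.375) ≈ 0.04167.

0.04167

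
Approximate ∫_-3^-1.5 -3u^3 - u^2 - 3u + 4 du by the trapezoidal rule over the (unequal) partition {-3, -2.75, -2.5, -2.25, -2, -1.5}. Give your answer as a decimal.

65.734375

Subinterval widths: 0.25, 0.25, 0.25, 0.25, 0.5.
f(-3) = 85, f(-2.75) = 67.078125, f(-2.5) = 52.125, f(-2.25) = 39.859375, f(-2) = 30, f(-1.5) = 16.375.
On each subinterval the trapezoid contributes (Δu_i/2)·[f(u_{i-1}) + f(u_i)].
Sum = 65.734375.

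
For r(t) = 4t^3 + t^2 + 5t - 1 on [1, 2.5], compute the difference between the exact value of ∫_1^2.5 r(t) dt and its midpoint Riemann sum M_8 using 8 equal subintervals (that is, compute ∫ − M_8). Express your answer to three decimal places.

0.097

Exact integral: ∫_1^2.5 r(t) dt = 54.5625.
M_8 ≈ 54.46582.
Error ≈ 54.5625 − 54.46582 ≈ 0.097.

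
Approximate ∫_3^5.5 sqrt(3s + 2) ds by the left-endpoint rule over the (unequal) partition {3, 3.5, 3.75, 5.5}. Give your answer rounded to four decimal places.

8.9123

Subinterval widths: 0.5, 0.25, 1.75.
Left endpoints: 3, 3.5, 3.75.
f(3) ≈ 3.3166, f(3.5) ≈ 3.5355, f(3.75) ≈ 3.6401.
Sum = Σ Δs_i · f(s_i).
Sum ≈ 8.9123.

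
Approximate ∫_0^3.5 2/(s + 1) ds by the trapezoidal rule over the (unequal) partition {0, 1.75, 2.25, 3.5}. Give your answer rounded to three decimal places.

3.384

Subinterval widths: 1.75, 0.5, 1.25.
f(0) = 2, f(1.75) = 8/11, f(2.25) = 8/13, f(3.5) = 4/9.
On each subinterval the trapezoid contributes (Δs_i/2)·[f(s_{i-1}) + f(s_i)].
Sum ≈ 3.384.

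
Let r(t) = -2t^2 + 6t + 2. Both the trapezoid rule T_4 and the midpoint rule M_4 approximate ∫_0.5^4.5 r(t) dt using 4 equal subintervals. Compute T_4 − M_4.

T_4 = 6.
M_4 = 8.
T_4 − M_4 = -2.

-2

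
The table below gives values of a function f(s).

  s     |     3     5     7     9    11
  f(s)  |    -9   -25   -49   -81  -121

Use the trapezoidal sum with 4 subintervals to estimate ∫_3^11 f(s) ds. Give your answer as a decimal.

Δs = 2.
T_4 = (2/2)·[(-9) + 2·(-25) + 2·(-49) + 2·(-81) + (-121)] = -440.

-440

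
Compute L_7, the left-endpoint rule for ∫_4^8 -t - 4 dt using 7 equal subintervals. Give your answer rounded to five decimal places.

Δt = (8 − 4)/7 = 4/7.
Left endpoints: 4, 32/7, 36/7, 40/7, 44/7, 48/7, 52/7.
f(4) = -8, f(32/7) = -60/7, f(36/7) = -64/7, f(40/7) = -68/7, f(44/7) = -72/7, f(48/7) = -76/7, f(52/7) = -80/7.
Sum = Δt · [f(4) + f(32/7) + f(36/7) + ...].
Sum ≈ -38.85714.

-38.85714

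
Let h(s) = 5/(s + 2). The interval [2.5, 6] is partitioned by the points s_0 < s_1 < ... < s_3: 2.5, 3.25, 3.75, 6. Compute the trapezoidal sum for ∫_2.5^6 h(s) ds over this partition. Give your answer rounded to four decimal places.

Subinterval widths: 0.75, 0.5, 2.25.
h(2.5) = 10/9, h(3.25) = 20/21, h(3.75) = 20/23, h(6) = 0.625.
On each subinterval the trapezoid contributes (Δs_i/2)·[h(s_{i-1}) + h(s_i)].
Sum ≈ 2.9107.

2.9107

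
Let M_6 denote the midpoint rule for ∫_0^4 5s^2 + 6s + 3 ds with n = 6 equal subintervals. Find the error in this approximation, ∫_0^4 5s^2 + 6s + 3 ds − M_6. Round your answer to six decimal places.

0.740741

Exact integral: ∫_0^4 f(s) ds ≈ 166.66666667.
M_6 ≈ 165.92592593.
Error ≈ 166.66666667 − 165.92592593 ≈ 0.740741.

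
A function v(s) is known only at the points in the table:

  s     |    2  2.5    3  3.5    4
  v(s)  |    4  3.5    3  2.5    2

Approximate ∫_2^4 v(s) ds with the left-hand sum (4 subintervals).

Δs = 0.5.
Sum = 0.5·[4 + 3.5 + 3 + 2.5] = 6.5.

6.5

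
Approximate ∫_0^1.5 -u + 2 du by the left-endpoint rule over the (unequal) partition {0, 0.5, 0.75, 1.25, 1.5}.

2.1875

Subinterval widths: 0.5, 0.25, 0.5, 0.25.
Left endpoints: 0, 0.5, 0.75, 1.25.
f(0) = 2, f(0.5) = 1.5, f(0.75) = 1.25, f(1.25) = 0.75.
Sum = Σ Δu_i · f(u_i).
Sum = 2.1875.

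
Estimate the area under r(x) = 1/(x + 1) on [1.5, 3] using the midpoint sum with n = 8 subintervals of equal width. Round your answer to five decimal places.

Δx = (3 − 1.5)/8 = 0.1875.
Midpoints: 1.59375, 1.78125, 1.96875, 2.15625, 2.34375, 2.53125, 2.71875, 2.90625.
r(1.59375) = 32/83, r(1.78125) = 32/89, r(1.96875) = 32/95, r(2.15625) = 32/101, r(2.34375) = 32/107, r(2.53125) = 32/113, r(2.71875) = 32/119, r(2.90625) = 0.256.
Sum = Δx · [r(1.59375) + r(1.78125) + r(1.96875) + ...].
Sum ≈ 0.46986.

0.46986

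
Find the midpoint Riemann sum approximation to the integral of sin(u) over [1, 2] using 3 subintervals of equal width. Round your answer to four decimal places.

0.9609

Δu = (2 − 1)/3 = 1/3.
Midpoints: 7/6, 1.5, 11/6.
f(7/6) ≈ 0.9194, f(1.5) ≈ 0.9975, f(11/6) ≈ 0.9657.
Sum = Δu · [f(7/6) + f(1.5) + f(11/6)].
Sum ≈ 0.9609.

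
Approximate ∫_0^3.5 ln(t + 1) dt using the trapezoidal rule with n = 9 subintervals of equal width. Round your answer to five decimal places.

3.25861

Δt = (3.5 − 0)/9 = 7/18.
f(0) ≈ 0.00000, f(7/18) ≈ 0.32850, f(7/9) ≈ 0.57536, f(7/6) ≈ 0.77319, f(14/9) ≈ 0.93827, f(35/18) ≈ 1.07992, f(7/3) ≈ 1.20397, f(49/18) ≈ 1.31432, f(28/9) ≈ 1.41369, f(3.5) ≈ 1.50408.
T_9 = (Δt/2)·[f(t_0) + 2f(t_1) + ... + 2f(t_{8}) + f(t_9)].
Sum ≈ 3.25861.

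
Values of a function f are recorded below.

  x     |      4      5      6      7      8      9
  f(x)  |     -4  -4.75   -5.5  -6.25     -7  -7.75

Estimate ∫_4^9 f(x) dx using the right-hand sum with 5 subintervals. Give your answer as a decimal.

Δx = 1.
Sum = 1·[(-4.75) + (-5.5) + (-6.25) + (-7) + (-7.75)] = -31.25.

-31.25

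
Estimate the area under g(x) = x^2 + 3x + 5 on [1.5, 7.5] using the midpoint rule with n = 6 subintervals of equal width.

250

Δx = (7.5 − 1.5)/6 = 1.
Midpoints: 2, 3, 4, 5, 6, 7.
g(2) = 15, g(3) = 23, g(4) = 33, g(5) = 45, g(6) = 59, g(7) = 75.
Sum = Δx · [g(2) + g(3) + g(4) + ...].
Sum = 250.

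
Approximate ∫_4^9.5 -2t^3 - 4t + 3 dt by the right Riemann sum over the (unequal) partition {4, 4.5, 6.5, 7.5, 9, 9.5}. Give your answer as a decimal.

Subinterval widths: 0.5, 2, 1, 1.5, 0.5.
Right endpoints: 4.5, 6.5, 7.5, 9, 9.5.
f(4.5) = -197.25, f(6.5) = -572.25, f(7.5) = -870.75, f(9) = -1491, f(9.5) = -1749.75.
Sum = Σ Δt_i · f(t_i).
Sum = -5225.25.

-5225.25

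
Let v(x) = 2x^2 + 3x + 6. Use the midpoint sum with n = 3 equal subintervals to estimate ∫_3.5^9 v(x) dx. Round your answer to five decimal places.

590.46065

Δx = (9 − 3.5)/3 = 11/6.
Midpoints: 53/12, 6.25, 97/12.
v(53/12) = 4195/72, v(6.25) = 102.875, v(97/12) = 11587/72.
Sum = Δx · [v(53/12) + v(6.25) + v(97/12)].
Sum ≈ 590.46065.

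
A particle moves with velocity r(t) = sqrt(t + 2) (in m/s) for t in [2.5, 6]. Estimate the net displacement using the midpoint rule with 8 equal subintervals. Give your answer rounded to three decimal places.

Δt = (6 − 2.5)/8 = 0.4375.
Midpoints: 2.71875, 3.15625, 3.59375, 4.03125, 4.46875, 4.90625, 5.34375, 5.78125.
r(2.71875) ≈ 2.172, r(3.15625) ≈ 2.271, r(3.59375) ≈ 2.365, r(4.03125) ≈ 2.456, r(4.46875) ≈ 2.543, r(4.90625) ≈ 2.628, r(5.34375) ≈ 2.710, r(5.78125) ≈ 2.789.
Sum = Δt · [r(2.71875) + r(3.15625) + r(3.59375) + ...].
Sum ≈ 8.721.

8.721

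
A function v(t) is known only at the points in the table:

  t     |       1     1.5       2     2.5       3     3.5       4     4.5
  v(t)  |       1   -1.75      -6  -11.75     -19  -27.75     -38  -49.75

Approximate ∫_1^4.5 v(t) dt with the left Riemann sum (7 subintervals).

Δt = 0.5.
Sum = 0.5·[1 + (-1.75) + (-6) + (-11.75) + (-19) + (-27.75) + (-38)] = -51.625.

-51.625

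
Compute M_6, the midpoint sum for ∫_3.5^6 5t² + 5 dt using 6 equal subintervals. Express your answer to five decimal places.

Δt = (6 − 3.5)/6 = 5/12.
Midpoints: 89/24, 4.125, 109/24, 119/24, 5.375, 139/24.
f(89/24) = 42485/576, f(4.125) = 90.078125, f(109/24) = 62285/576, f(119/24) = 73685/576, f(5.375) = 149.453125, f(139/24) = 99485/576.
Sum = Δt · [f(89/24) + f(4.125) + f(109/24) + ...].
Sum ≈ 300.86082.

300.86082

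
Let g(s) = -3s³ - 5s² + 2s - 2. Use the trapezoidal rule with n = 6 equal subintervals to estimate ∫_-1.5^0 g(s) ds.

Δs = (0 − (-1.5))/6 = 0.25.
g(-1.5) = -6.125, g(-1.25) = -6.453125, g(-1) = -6, g(-0.75) = -5.046875, g(-0.5) = -3.875, g(-0.25) = -2.765625, g(0) = -2.
T_6 = (Δs/2)·[g(s_0) + 2g(s_1) + ... + 2g(s_{5}) + g(s_6)].
Sum = -7.05078125.

-7.05078125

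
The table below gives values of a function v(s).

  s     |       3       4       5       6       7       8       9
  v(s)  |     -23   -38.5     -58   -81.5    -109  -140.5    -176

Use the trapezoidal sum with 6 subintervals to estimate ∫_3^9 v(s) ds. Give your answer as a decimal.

-527

Δs = 1.
T_6 = (1/2)·[(-23) + 2·(-38.5) + 2·(-58) + 2·(-81.5) + 2·(-109) + 2·(-140.5) + (-176)] = -527.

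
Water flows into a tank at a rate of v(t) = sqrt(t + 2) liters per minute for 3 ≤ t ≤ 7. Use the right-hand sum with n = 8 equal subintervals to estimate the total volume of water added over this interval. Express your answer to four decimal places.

Δt = (7 − 3)/8 = 0.5.
Right endpoints: 3.5, 4, 4.5, 5, 5.5, 6, 6.5, 7.
v(3.5) ≈ 2.3452, v(4) ≈ 2.4495, v(4.5) ≈ 2.5495, v(5) ≈ 2.6458, v(5.5) ≈ 2.7386, v(6) ≈ 2.8284, v(6.5) ≈ 2.9155, v(7) ≈ 3.0000.
Sum = Δt · [v(3.5) + v(4) + v(4.5) + ...].
Sum ≈ 10.7362.

10.7362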